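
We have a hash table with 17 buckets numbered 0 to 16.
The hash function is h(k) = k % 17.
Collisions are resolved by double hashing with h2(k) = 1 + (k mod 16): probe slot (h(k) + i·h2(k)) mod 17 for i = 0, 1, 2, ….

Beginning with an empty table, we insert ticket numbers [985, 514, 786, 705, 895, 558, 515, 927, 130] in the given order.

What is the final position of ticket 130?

985 hashes to 16; slot 16 is free => place at 16.
514 hashes to 4; slot 4 is free => place at 4.
786 hashes to 4, h2=3; 4 taken => place at 7.
705 hashes to 8; slot 8 is free => place at 8.
895 hashes to 11; slot 11 is free => place at 11.
558 hashes to 14; slot 14 is free => place at 14.
515 hashes to 5; slot 5 is free => place at 5.
927 hashes to 9; slot 9 is free => place at 9.
130 hashes to 11, h2=3; 11,14 taken => place at 0.
Table: [130, _, _, _, 514, 515, _, 786, 705, 927, _, 895, _, _, 558, _, 985]

0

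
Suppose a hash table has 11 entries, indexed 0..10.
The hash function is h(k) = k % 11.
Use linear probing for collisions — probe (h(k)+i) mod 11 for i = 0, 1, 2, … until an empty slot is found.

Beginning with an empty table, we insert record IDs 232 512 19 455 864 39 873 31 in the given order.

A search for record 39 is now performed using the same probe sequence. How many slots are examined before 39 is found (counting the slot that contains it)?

232: h=1 => slot 1
512: h=6 => slot 6
19: h=8 => slot 8
455: h=4 => slot 4
864: h=6, probe 6,7 => slot 7
39: h=6, probe 6,7,8,9 => slot 9
873: h=4, probe 4,5 => slot 5
31: h=9, probe 9,10 => slot 10
Table: [., 232, ., ., 455, 873, 512, 864, 19, 39, 31]
Lookup 39: h=6, probe 6,7,8,9 → found at 9.

4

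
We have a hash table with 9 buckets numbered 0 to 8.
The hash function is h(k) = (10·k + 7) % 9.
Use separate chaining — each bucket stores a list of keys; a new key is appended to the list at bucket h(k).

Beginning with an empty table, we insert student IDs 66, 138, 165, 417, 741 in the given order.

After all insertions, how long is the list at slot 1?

Insert 66: h=1, bucket 1 empty → new chain.
Insert 138: h=1, bucket 1 nonempty → append to chain.
Insert 165: h=1, bucket 1 nonempty → append to chain.
Insert 417: h=1, bucket 1 nonempty → append to chain.
Insert 741: h=1, bucket 1 nonempty → append to chain.
Final buckets:
0: .
1: 66 -> 138 -> 165 -> 417 -> 741
2: .
3: .
4: .
5: .
6: .
7: .
8: .

5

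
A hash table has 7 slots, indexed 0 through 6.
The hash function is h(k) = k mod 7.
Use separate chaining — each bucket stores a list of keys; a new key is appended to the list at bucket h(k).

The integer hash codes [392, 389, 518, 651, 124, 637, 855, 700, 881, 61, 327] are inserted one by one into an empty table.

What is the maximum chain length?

Insert 392: h=0, bucket 0 empty → new chain.
Insert 389: h=4, bucket 4 empty → new chain.
Insert 518: h=0, bucket 0 nonempty → append to chain.
Insert 651: h=0, bucket 0 nonempty → append to chain.
Insert 124: h=5, bucket 5 empty → new chain.
Insert 637: h=0, bucket 0 nonempty → append to chain.
Insert 855: h=1, bucket 1 empty → new chain.
Insert 700: h=0, bucket 0 nonempty → append to chain.
Insert 881: h=6, bucket 6 empty → new chain.
Insert 61: h=5, bucket 5 nonempty → append to chain.
Insert 327: h=5, bucket 5 nonempty → append to chain.
Final buckets:
0: 392 -> 518 -> 651 -> 637 -> 700
1: 855
2: -
3: -
4: 389
5: 124 -> 61 -> 327
6: 881

5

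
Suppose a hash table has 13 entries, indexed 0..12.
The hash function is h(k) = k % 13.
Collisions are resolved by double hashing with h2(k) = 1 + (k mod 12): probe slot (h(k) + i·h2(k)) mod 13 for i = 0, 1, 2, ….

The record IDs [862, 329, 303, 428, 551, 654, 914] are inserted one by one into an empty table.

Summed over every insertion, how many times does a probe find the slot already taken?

862: h=4 => slot 4
329: h=4, h2=6, probe 4,10 => slot 10
303: h=4, h2=4, probe 4,8 => slot 8
428: h=12 => slot 12
551: h=5 => slot 5
654: h=4, h2=7, probe 4,11 => slot 11
914: h=4, h2=3, probe 4,7 => slot 7
Table: [_, _, _, _, 862, 551, _, 914, 303, _, 329, 654, 428]

4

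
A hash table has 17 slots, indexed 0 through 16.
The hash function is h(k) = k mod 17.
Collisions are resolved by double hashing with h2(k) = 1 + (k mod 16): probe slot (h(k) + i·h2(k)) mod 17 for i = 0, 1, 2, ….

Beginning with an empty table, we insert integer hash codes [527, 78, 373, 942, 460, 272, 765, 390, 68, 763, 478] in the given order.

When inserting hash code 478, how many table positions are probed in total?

4

527 hashes to 0; slot 0 is free => place at 0.
78 hashes to 10; slot 10 is free => place at 10.
373 hashes to 16; slot 16 is free => place at 16.
942 hashes to 7; slot 7 is free => place at 7.
460 hashes to 1; slot 1 is free => place at 1.
272 hashes to 0, h2=1; 0,1 taken => place at 2.
765 hashes to 0, h2=14; 0 taken => place at 14.
390 hashes to 16, h2=7; 16 taken => place at 6.
68 hashes to 0, h2=5; 0 taken => place at 5.
763 hashes to 15; slot 15 is free => place at 15.
478 hashes to 2, h2=15; 2,0,15 taken => place at 13.
Table: [527, 460, 272, ∅, ∅, 68, 390, 942, ∅, ∅, 78, ∅, ∅, 478, 765, 763, 373]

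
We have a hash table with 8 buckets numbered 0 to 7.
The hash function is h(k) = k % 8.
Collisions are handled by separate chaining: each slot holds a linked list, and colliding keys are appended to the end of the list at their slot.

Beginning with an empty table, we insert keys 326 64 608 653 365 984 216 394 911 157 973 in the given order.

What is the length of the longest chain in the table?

326 -> bucket 6
64 -> bucket 0
608 -> bucket 0 (collision)
653 -> bucket 5
365 -> bucket 5 (collision)
984 -> bucket 0 (collision)
216 -> bucket 0 (collision)
394 -> bucket 2
911 -> bucket 7
157 -> bucket 5 (collision)
973 -> bucket 5 (collision)
Final buckets:
0: 64 -> 608 -> 984 -> 216
1: -
2: 394
3: -
4: -
5: 653 -> 365 -> 157 -> 973
6: 326
7: 911

4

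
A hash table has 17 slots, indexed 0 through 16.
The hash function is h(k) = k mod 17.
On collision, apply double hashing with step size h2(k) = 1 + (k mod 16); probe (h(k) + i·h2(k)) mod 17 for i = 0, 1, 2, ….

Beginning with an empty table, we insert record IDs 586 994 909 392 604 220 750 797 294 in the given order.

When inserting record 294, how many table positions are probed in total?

Insert 586: h=8, slot 8 empty → index 8.
Insert 994: h=8, h2=3, slot 8 occupied → index 11.
Insert 909: h=8, h2=14, slot 8 occupied → index 5.
Insert 392: h=1, slot 1 empty → index 1.
Insert 604: h=9, slot 9 empty → index 9.
Insert 220: h=16, slot 16 empty → index 16.
Insert 750: h=2, slot 2 empty → index 2.
Insert 797: h=15, slot 15 empty → index 15.
Insert 294: h=5, h2=7, slot 5 occupied → index 12.
Table: [_, 392, 750, _, _, 909, _, _, 586, 604, _, 994, 294, _, _, 797, 220]

2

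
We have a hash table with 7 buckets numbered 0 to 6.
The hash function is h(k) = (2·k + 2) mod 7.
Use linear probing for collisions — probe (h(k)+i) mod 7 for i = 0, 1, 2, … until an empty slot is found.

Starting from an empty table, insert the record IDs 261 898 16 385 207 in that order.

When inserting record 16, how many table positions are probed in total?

3

Insert 261: h=6, slot 6 empty => index 6.
Insert 898: h=6, slot 6 occupied => index 0.
Insert 16: h=6, slots 6,0 occupied => index 1.
Insert 385: h=2, slot 2 empty => index 2.
Insert 207: h=3, slot 3 empty => index 3.
Table: [898, 16, 385, 207, -, -, 261]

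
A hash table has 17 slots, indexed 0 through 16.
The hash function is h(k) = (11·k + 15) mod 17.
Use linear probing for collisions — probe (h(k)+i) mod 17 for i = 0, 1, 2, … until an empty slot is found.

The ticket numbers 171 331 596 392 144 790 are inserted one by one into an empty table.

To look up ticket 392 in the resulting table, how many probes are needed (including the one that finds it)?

3

Insert 171: h=9, slot 9 empty -> index 9.
Insert 331: h=1, slot 1 empty -> index 1.
Insert 596: h=9, slot 9 occupied -> index 10.
Insert 392: h=9, slots 9,10 occupied -> index 11.
Insert 144: h=1, slot 1 occupied -> index 2.
Insert 790: h=1, slots 1,2 occupied -> index 3.
Table: [_, 331, 144, 790, _, _, _, _, _, 171, 596, 392, _, _, _, _, _]
Lookup 392: h=9, probe 9,10,11 → found at 11.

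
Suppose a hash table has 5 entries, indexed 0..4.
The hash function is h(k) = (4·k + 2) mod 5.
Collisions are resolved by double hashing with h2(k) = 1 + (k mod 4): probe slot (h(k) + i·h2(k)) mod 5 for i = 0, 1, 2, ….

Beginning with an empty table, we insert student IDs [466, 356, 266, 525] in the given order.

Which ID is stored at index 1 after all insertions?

466

Insert 466: h=1, slot 1 empty => index 1.
Insert 356: h=1, h2=1, slot 1 occupied => index 2.
Insert 266: h=1, h2=3, slot 1 occupied => index 4.
Insert 525: h=2, h2=2, slots 2,4,1 occupied => index 3.
Table: [—, 466, 356, 525, 266]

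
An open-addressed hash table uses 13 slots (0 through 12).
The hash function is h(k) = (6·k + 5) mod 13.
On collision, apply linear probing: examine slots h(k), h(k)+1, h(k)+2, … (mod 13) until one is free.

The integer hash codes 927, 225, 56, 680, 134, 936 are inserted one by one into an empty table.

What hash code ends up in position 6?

680

Insert 927: h=3, slot 3 empty -> index 3.
Insert 225: h=3, slot 3 occupied -> index 4.
Insert 56: h=3, slots 3,4 occupied -> index 5.
Insert 680: h=3, slots 3,4,5 occupied -> index 6.
Insert 134: h=3, slots 3,4,5,6 occupied -> index 7.
Insert 936: h=5, slots 5,6,7 occupied -> index 8.
Table: [∅, ∅, ∅, 927, 225, 56, 680, 134, 936, ∅, ∅, ∅, ∅]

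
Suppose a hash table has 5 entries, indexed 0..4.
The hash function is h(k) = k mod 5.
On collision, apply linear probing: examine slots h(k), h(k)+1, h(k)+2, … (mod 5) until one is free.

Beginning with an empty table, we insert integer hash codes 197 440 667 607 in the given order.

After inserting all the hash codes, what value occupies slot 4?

197: h=2 -> slot 2
440: h=0 -> slot 0
667: h=2, probe 2,3 -> slot 3
607: h=2, probe 2,3,4 -> slot 4
Table: [440, ∅, 197, 667, 607]

607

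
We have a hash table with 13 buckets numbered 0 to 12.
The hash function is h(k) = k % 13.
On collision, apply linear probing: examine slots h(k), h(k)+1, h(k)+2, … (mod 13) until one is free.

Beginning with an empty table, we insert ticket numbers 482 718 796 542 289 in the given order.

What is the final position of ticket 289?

482: h=1 → slot 1
718: h=3 → slot 3
796: h=3, probe 3,4 → slot 4
542: h=9 → slot 9
289: h=3, probe 3,4,5 → slot 5
Table: [∅, 482, ∅, 718, 796, 289, ∅, ∅, ∅, 542, ∅, ∅, ∅]

5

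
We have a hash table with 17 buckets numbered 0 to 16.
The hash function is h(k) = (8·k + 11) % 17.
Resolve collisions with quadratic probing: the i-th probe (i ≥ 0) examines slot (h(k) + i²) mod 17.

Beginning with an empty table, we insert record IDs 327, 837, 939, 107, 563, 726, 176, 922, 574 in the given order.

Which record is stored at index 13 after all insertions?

939

327 hashes to 9; slot 9 is free => place at 9.
837 hashes to 9; 9 taken => place at 10.
939 hashes to 9; 9,10 taken => place at 13.
107 hashes to 0; slot 0 is free => place at 0.
563 hashes to 10; 10 taken => place at 11.
726 hashes to 5; slot 5 is free => place at 5.
176 hashes to 8; slot 8 is free => place at 8.
922 hashes to 9; 9,10,13 taken => place at 1.
574 hashes to 13; 13 taken => place at 14.
Table: [107, 922, —, —, —, 726, —, —, 176, 327, 837, 563, —, 939, 574, —, —]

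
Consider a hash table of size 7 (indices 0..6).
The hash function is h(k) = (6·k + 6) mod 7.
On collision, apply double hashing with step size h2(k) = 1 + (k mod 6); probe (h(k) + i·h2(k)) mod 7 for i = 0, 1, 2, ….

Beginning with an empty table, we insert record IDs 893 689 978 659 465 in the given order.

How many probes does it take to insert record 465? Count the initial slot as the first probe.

893: h=2 => slot 2
689: h=3 => slot 3
978: h=1 => slot 1
659: h=5 => slot 5
465: h=3, h2=4, probe 3,0 => slot 0
Table: [465, 978, 893, 689, —, 659, —]

2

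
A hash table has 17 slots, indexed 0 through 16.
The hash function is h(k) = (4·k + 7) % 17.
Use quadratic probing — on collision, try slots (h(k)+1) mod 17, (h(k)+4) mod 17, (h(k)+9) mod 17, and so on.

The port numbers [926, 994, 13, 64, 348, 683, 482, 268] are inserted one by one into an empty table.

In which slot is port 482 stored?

15

926: h=5 → slot 5
994: h=5, probe 5,6 → slot 6
13: h=8 → slot 8
64: h=8, probe 8,9 → slot 9
348: h=5, probe 5,6,9,14 → slot 14
683: h=2 → slot 2
482: h=14, probe 14,15 → slot 15
268: h=8, probe 8,9,12 → slot 12
Table: [., ., 683, ., ., 926, 994, ., 13, 64, ., ., 268, ., 348, 482, .]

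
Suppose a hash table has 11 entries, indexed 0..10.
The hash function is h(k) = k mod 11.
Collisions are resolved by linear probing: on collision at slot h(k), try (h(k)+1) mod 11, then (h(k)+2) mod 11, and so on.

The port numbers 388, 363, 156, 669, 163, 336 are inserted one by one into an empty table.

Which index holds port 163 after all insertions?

10

388: h=3 -> slot 3
363: h=0 -> slot 0
156: h=2 -> slot 2
669: h=9 -> slot 9
163: h=9, probe 9,10 -> slot 10
336: h=6 -> slot 6
Table: [363, _, 156, 388, _, _, 336, _, _, 669, 163]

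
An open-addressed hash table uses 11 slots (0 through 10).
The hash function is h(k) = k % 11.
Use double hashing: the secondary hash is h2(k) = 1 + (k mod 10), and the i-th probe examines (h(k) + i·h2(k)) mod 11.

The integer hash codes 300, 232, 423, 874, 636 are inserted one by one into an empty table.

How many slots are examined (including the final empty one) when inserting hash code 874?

300 hashes to 3; slot 3 is free → place at 3.
232 hashes to 1; slot 1 is free → place at 1.
423 hashes to 5; slot 5 is free → place at 5.
874 hashes to 5, h2=5; 5 taken → place at 10.
636 hashes to 9; slot 9 is free → place at 9.
Table: [—, 232, —, 300, —, 423, —, —, —, 636, 874]

2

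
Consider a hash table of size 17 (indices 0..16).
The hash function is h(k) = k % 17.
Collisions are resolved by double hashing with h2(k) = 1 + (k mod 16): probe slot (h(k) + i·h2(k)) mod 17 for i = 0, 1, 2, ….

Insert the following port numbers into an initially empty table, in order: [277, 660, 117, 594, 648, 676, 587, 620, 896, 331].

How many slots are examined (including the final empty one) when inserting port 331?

2

Insert 277: h=5, slot 5 empty -> index 5.
Insert 660: h=14, slot 14 empty -> index 14.
Insert 117: h=15, slot 15 empty -> index 15.
Insert 594: h=16, slot 16 empty -> index 16.
Insert 648: h=2, slot 2 empty -> index 2.
Insert 676: h=13, slot 13 empty -> index 13.
Insert 587: h=9, slot 9 empty -> index 9.
Insert 620: h=8, slot 8 empty -> index 8.
Insert 896: h=12, slot 12 empty -> index 12.
Insert 331: h=8, h2=12, slot 8 occupied -> index 3.
Table: [—, —, 648, 331, —, 277, —, —, 620, 587, —, —, 896, 676, 660, 117, 594]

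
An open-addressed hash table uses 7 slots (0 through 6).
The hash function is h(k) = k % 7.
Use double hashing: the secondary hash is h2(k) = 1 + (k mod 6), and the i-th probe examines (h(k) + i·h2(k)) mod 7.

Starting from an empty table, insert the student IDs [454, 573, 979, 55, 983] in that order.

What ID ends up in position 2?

983

454 hashes to 6; slot 6 is free -> place at 6.
573 hashes to 6, h2=4; 6 taken -> place at 3.
979 hashes to 6, h2=2; 6 taken -> place at 1.
55 hashes to 6, h2=2; 6,1,3 taken -> place at 5.
983 hashes to 3, h2=6; 3 taken -> place at 2.
Table: [-, 979, 983, 573, -, 55, 454]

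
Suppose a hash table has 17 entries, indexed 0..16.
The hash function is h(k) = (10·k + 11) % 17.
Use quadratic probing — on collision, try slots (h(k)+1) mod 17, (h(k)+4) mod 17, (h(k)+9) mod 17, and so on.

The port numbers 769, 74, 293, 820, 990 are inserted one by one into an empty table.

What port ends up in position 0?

769

Insert 769: h=0, slot 0 empty -> index 0.
Insert 74: h=3, slot 3 empty -> index 3.
Insert 293: h=0, slot 0 occupied -> index 1.
Insert 820: h=0, slots 0,1 occupied -> index 4.
Insert 990: h=0, slots 0,1,4 occupied -> index 9.
Table: [769, 293, ., 74, 820, ., ., ., ., 990, ., ., ., ., ., ., .]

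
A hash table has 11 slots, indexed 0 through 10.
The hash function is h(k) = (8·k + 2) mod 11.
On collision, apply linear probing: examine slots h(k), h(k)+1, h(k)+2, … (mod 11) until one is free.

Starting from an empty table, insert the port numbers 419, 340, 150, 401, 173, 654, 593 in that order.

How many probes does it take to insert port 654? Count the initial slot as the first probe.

4

419: h=10 -> slot 10
340: h=5 -> slot 5
150: h=3 -> slot 3
401: h=9 -> slot 9
173: h=0 -> slot 0
654: h=9, probe 9,10,0,1 -> slot 1
593: h=5, probe 5,6 -> slot 6
Table: [173, 654, —, 150, —, 340, 593, —, —, 401, 419]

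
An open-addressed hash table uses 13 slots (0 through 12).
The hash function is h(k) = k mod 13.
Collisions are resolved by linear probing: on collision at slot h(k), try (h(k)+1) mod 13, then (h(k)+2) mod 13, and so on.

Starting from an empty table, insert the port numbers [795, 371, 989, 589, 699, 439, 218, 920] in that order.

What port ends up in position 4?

Insert 795: h=2, slot 2 empty -> index 2.
Insert 371: h=7, slot 7 empty -> index 7.
Insert 989: h=1, slot 1 empty -> index 1.
Insert 589: h=4, slot 4 empty -> index 4.
Insert 699: h=10, slot 10 empty -> index 10.
Insert 439: h=10, slot 10 occupied -> index 11.
Insert 218: h=10, slots 10,11 occupied -> index 12.
Insert 920: h=10, slots 10,11,12 occupied -> index 0.
Table: [920, 989, 795, ., 589, ., ., 371, ., ., 699, 439, 218]

589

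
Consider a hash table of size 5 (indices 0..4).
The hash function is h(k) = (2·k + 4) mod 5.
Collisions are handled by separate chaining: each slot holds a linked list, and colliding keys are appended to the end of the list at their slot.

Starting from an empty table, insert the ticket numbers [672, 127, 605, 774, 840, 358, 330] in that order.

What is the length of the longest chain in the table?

3

672 → bucket 3
127 → bucket 3 (collision)
605 → bucket 4
774 → bucket 2
840 → bucket 4 (collision)
358 → bucket 0
330 → bucket 4 (collision)
Final buckets:
0: 358
1: -
2: 774
3: 672 -> 127
4: 605 -> 840 -> 330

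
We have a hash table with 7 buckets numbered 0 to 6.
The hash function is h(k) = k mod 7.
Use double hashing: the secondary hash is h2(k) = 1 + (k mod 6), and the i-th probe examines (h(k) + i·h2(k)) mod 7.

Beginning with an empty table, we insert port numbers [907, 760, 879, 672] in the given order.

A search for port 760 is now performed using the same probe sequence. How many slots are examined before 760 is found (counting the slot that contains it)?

Insert 907: h=4, slot 4 empty -> index 4.
Insert 760: h=4, h2=5, slot 4 occupied -> index 2.
Insert 879: h=4, h2=4, slot 4 occupied -> index 1.
Insert 672: h=0, slot 0 empty -> index 0.
Table: [672, 879, 760, ∅, 907, ∅, ∅]
Lookup 760: h=4, h2=5, probe 4,2 → found at 2.

2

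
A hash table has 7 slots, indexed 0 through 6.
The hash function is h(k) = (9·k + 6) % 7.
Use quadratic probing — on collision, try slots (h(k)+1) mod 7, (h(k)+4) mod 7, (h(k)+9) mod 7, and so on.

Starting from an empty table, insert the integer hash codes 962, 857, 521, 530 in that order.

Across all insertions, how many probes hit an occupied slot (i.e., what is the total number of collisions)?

4

962 hashes to 5; slot 5 is free → place at 5.
857 hashes to 5; 5 taken → place at 6.
521 hashes to 5; 5,6 taken → place at 2.
530 hashes to 2; 2 taken → place at 3.
Table: [∅, ∅, 521, 530, ∅, 962, 857]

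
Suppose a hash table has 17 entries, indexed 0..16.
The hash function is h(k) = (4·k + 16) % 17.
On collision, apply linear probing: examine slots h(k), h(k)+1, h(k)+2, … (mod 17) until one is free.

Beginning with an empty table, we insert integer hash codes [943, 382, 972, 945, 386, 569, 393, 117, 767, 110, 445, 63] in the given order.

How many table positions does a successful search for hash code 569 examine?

943 hashes to 14; slot 14 is free → place at 14.
382 hashes to 14; 14 taken → place at 15.
972 hashes to 11; slot 11 is free → place at 11.
945 hashes to 5; slot 5 is free → place at 5.
386 hashes to 13; slot 13 is free → place at 13.
569 hashes to 14; 14,15 taken → place at 16.
393 hashes to 7; slot 7 is free → place at 7.
117 hashes to 8; slot 8 is free → place at 8.
767 hashes to 7; 7,8 taken → place at 9.
110 hashes to 14; 14,15,16 taken → place at 0.
445 hashes to 11; 11 taken → place at 12.
63 hashes to 13; 13,14,15,16,0 taken → place at 1.
Table: [110, 63, -, -, -, 945, -, 393, 117, 767, -, 972, 445, 386, 943, 382, 569]
Lookup 569: h=14, probe 14,15,16 → found at 16.

3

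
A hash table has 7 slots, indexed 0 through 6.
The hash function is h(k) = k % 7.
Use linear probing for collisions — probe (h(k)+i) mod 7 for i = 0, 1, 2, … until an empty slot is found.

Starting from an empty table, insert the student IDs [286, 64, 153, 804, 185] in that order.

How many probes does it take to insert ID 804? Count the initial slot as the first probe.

286 hashes to 6; slot 6 is free -> place at 6.
64 hashes to 1; slot 1 is free -> place at 1.
153 hashes to 6; 6 taken -> place at 0.
804 hashes to 6; 6,0,1 taken -> place at 2.
185 hashes to 3; slot 3 is free -> place at 3.
Table: [153, 64, 804, 185, ∅, ∅, 286]

4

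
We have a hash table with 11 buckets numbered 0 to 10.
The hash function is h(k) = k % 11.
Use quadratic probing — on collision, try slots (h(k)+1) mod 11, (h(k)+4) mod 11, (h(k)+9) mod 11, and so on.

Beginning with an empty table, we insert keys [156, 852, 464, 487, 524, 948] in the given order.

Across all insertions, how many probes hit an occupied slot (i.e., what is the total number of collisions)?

156 hashes to 2; slot 2 is free -> place at 2.
852 hashes to 5; slot 5 is free -> place at 5.
464 hashes to 2; 2 taken -> place at 3.
487 hashes to 3; 3 taken -> place at 4.
524 hashes to 7; slot 7 is free -> place at 7.
948 hashes to 2; 2,3 taken -> place at 6.
Table: [∅, ∅, 156, 464, 487, 852, 948, 524, ∅, ∅, ∅]

4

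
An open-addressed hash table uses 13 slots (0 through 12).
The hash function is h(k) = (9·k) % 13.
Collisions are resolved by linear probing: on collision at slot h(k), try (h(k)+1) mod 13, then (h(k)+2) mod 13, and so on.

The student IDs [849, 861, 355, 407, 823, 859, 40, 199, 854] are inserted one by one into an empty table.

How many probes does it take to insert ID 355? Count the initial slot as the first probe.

849: h=10 -> slot 10
861: h=1 -> slot 1
355: h=10, probe 10,11 -> slot 11
407: h=10, probe 10,11,12 -> slot 12
823: h=10, probe 10,11,12,0 -> slot 0
859: h=9 -> slot 9
40: h=9, probe 9,10,11,12,0,1,2 -> slot 2
199: h=10, probe 10,11,12,0,1,2,3 -> slot 3
854: h=3, probe 3,4 -> slot 4
Table: [823, 861, 40, 199, 854, -, -, -, -, 859, 849, 355, 407]

2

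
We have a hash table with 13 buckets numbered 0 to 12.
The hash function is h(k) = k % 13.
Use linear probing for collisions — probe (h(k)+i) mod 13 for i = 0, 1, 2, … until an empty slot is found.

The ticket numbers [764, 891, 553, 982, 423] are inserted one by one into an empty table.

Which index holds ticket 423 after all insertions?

11

764 hashes to 10; slot 10 is free → place at 10.
891 hashes to 7; slot 7 is free → place at 7.
553 hashes to 7; 7 taken → place at 8.
982 hashes to 7; 7,8 taken → place at 9.
423 hashes to 7; 7,8,9,10 taken → place at 11.
Table: [., ., ., ., ., ., ., 891, 553, 982, 764, 423, .]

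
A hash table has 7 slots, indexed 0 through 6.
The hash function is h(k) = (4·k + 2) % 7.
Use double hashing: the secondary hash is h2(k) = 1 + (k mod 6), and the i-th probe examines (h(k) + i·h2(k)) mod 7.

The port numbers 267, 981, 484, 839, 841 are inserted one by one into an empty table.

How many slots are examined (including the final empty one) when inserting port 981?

2

267: h=6 -> slot 6
981: h=6, h2=4, probe 6,3 -> slot 3
484: h=6, h2=5, probe 6,4 -> slot 4
839: h=5 -> slot 5
841: h=6, h2=2, probe 6,1 -> slot 1
Table: [∅, 841, ∅, 981, 484, 839, 267]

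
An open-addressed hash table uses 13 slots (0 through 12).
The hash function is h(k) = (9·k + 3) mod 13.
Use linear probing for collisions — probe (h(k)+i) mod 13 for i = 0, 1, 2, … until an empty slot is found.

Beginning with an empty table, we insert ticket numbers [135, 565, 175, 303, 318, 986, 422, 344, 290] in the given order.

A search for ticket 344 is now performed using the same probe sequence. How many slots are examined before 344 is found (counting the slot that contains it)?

135: h=9 -> slot 9
565: h=5 -> slot 5
175: h=5, probe 5,6 -> slot 6
303: h=0 -> slot 0
318: h=5, probe 5,6,7 -> slot 7
986: h=11 -> slot 11
422: h=5, probe 5,6,7,8 -> slot 8
344: h=5, probe 5,6,7,8,9,10 -> slot 10
290: h=0, probe 0,1 -> slot 1
Table: [303, 290, —, —, —, 565, 175, 318, 422, 135, 344, 986, —]
Lookup 344: h=5, probe 5,6,7,8,9,10 → found at 10.

6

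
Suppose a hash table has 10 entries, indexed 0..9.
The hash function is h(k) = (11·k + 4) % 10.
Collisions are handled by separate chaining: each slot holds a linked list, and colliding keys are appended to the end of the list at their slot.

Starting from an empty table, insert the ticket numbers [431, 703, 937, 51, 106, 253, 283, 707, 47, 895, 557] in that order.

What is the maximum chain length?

Insert 431: h=5, bucket 5 empty → new chain.
Insert 703: h=7, bucket 7 empty → new chain.
Insert 937: h=1, bucket 1 empty → new chain.
Insert 51: h=5, bucket 5 nonempty → append to chain.
Insert 106: h=0, bucket 0 empty → new chain.
Insert 253: h=7, bucket 7 nonempty → append to chain.
Insert 283: h=7, bucket 7 nonempty → append to chain.
Insert 707: h=1, bucket 1 nonempty → append to chain.
Insert 47: h=1, bucket 1 nonempty → append to chain.
Insert 895: h=9, bucket 9 empty → new chain.
Insert 557: h=1, bucket 1 nonempty → append to chain.
Final buckets:
0: 106
1: 937 -> 707 -> 47 -> 557
2: —
3: —
4: —
5: 431 -> 51
6: —
7: 703 -> 253 -> 283
8: —
9: 895

4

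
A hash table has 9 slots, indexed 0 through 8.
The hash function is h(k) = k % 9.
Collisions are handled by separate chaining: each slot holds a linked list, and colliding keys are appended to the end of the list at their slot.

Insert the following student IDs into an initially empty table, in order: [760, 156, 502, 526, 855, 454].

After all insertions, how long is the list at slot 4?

3

760 -> bucket 4
156 -> bucket 3
502 -> bucket 7
526 -> bucket 4 (collision)
855 -> bucket 0
454 -> bucket 4 (collision)
Final buckets:
0: 855
1: —
2: —
3: 156
4: 760 -> 526 -> 454
5: —
6: —
7: 502
8: —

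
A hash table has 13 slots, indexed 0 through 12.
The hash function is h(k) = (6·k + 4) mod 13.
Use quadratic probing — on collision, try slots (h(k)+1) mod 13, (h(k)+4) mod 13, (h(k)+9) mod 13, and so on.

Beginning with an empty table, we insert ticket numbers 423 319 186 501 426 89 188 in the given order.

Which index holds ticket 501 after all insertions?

423 hashes to 7; slot 7 is free => place at 7.
319 hashes to 7; 7 taken => place at 8.
186 hashes to 2; slot 2 is free => place at 2.
501 hashes to 7; 7,8 taken => place at 11.
426 hashes to 12; slot 12 is free => place at 12.
89 hashes to 5; slot 5 is free => place at 5.
188 hashes to 1; slot 1 is free => place at 1.
Table: [∅, 188, 186, ∅, ∅, 89, ∅, 423, 319, ∅, ∅, 501, 426]

11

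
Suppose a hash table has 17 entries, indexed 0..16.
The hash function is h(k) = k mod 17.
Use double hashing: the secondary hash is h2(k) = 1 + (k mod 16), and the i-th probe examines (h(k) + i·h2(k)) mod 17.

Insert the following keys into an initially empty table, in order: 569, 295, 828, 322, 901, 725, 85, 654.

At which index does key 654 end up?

4

Insert 569: h=8, slot 8 empty -> index 8.
Insert 295: h=6, slot 6 empty -> index 6.
Insert 828: h=12, slot 12 empty -> index 12.
Insert 322: h=16, slot 16 empty -> index 16.
Insert 901: h=0, slot 0 empty -> index 0.
Insert 725: h=11, slot 11 empty -> index 11.
Insert 85: h=0, h2=6, slots 0,6,12 occupied -> index 1.
Insert 654: h=8, h2=15, slots 8,6 occupied -> index 4.
Table: [901, 85, —, —, 654, —, 295, —, 569, —, —, 725, 828, —, —, —, 322]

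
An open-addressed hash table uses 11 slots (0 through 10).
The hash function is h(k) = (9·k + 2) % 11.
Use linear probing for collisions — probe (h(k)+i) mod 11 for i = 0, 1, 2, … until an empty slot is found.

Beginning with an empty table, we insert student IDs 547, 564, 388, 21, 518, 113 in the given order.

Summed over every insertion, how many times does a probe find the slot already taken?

5

547 hashes to 8; slot 8 is free -> place at 8.
564 hashes to 7; slot 7 is free -> place at 7.
388 hashes to 7; 7,8 taken -> place at 9.
21 hashes to 4; slot 4 is free -> place at 4.
518 hashes to 0; slot 0 is free -> place at 0.
113 hashes to 7; 7,8,9 taken -> place at 10.
Table: [518, -, -, -, 21, -, -, 564, 547, 388, 113]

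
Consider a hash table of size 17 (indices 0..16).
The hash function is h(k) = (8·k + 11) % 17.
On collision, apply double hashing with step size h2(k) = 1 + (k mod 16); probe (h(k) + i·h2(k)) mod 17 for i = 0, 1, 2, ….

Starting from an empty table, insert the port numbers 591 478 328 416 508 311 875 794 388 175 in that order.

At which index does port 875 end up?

Insert 591: h=13, slot 13 empty → index 13.
Insert 478: h=10, slot 10 empty → index 10.
Insert 328: h=0, slot 0 empty → index 0.
Insert 416: h=7, slot 7 empty → index 7.
Insert 508: h=12, slot 12 empty → index 12.
Insert 311: h=0, h2=8, slot 0 occupied → index 8.
Insert 875: h=7, h2=12, slot 7 occupied → index 2.
Insert 794: h=5, slot 5 empty → index 5.
Insert 388: h=4, slot 4 empty → index 4.
Insert 175: h=0, h2=16, slot 0 occupied → index 16.
Table: [328, -, 875, -, 388, 794, -, 416, 311, -, 478, -, 508, 591, -, -, 175]

2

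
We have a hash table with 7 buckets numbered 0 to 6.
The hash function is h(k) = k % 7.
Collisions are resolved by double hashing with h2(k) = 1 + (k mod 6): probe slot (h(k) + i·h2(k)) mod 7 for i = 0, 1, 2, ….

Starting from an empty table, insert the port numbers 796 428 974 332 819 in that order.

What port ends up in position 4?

974

Insert 796: h=5, slot 5 empty => index 5.
Insert 428: h=1, slot 1 empty => index 1.
Insert 974: h=1, h2=3, slot 1 occupied => index 4.
Insert 332: h=3, slot 3 empty => index 3.
Insert 819: h=0, slot 0 empty => index 0.
Table: [819, 428, ∅, 332, 974, 796, ∅]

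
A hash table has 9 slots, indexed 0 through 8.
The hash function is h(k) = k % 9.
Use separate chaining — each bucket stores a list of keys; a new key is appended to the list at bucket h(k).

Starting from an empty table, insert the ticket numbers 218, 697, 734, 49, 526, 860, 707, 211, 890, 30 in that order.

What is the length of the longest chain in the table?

4

Insert 218: h=2, bucket 2 empty -> new chain.
Insert 697: h=4, bucket 4 empty -> new chain.
Insert 734: h=5, bucket 5 empty -> new chain.
Insert 49: h=4, bucket 4 nonempty -> append to chain.
Insert 526: h=4, bucket 4 nonempty -> append to chain.
Insert 860: h=5, bucket 5 nonempty -> append to chain.
Insert 707: h=5, bucket 5 nonempty -> append to chain.
Insert 211: h=4, bucket 4 nonempty -> append to chain.
Insert 890: h=8, bucket 8 empty -> new chain.
Insert 30: h=3, bucket 3 empty -> new chain.
Final buckets:
0: ∅
1: ∅
2: 218
3: 30
4: 697 -> 49 -> 526 -> 211
5: 734 -> 860 -> 707
6: ∅
7: ∅
8: 890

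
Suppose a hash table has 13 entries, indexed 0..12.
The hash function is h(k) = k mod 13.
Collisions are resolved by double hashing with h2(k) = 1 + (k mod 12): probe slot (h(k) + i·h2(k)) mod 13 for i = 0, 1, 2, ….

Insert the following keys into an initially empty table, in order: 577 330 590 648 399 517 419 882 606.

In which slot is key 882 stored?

Insert 577: h=5, slot 5 empty => index 5.
Insert 330: h=5, h2=7, slot 5 occupied => index 12.
Insert 590: h=5, h2=3, slot 5 occupied => index 8.
Insert 648: h=11, slot 11 empty => index 11.
Insert 399: h=9, slot 9 empty => index 9.
Insert 517: h=10, slot 10 empty => index 10.
Insert 419: h=3, slot 3 empty => index 3.
Insert 882: h=11, h2=7, slots 11,5,12 occupied => index 6.
Insert 606: h=8, h2=7, slot 8 occupied => index 2.
Table: [-, -, 606, 419, -, 577, 882, -, 590, 399, 517, 648, 330]

6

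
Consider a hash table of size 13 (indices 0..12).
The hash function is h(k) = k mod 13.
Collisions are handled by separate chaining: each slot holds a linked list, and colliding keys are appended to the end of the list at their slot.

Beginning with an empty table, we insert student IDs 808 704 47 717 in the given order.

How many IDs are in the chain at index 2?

Insert 808: h=2, bucket 2 empty -> new chain.
Insert 704: h=2, bucket 2 nonempty -> append to chain.
Insert 47: h=8, bucket 8 empty -> new chain.
Insert 717: h=2, bucket 2 nonempty -> append to chain.
Final buckets:
0: -
1: -
2: 808 -> 704 -> 717
3: -
4: -
5: -
6: -
7: -
8: 47
9: -
10: -
11: -
12: -

3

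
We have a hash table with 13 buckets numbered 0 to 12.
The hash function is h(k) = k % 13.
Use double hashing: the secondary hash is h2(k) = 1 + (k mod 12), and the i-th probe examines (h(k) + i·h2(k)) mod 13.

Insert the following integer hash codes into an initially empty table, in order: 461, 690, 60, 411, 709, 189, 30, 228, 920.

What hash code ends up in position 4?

461 hashes to 6; slot 6 is free → place at 6.
690 hashes to 1; slot 1 is free → place at 1.
60 hashes to 8; slot 8 is free → place at 8.
411 hashes to 8, h2=4; 8 taken → place at 12.
709 hashes to 7; slot 7 is free → place at 7.
189 hashes to 7, h2=10; 7 taken → place at 4.
30 hashes to 4, h2=7; 4 taken → place at 11.
228 hashes to 7, h2=1; 7,8 taken → place at 9.
920 hashes to 10; slot 10 is free → place at 10.
Table: [—, 690, —, —, 189, —, 461, 709, 60, 228, 920, 30, 411]

189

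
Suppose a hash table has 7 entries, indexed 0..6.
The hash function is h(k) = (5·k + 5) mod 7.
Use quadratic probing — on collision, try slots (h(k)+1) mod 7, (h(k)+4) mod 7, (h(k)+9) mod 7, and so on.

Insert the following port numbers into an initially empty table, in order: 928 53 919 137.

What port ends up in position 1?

928: h=4 -> slot 4
53: h=4, probe 4,5 -> slot 5
919: h=1 -> slot 1
137: h=4, probe 4,5,1,6 -> slot 6
Table: [_, 919, _, _, 928, 53, 137]

919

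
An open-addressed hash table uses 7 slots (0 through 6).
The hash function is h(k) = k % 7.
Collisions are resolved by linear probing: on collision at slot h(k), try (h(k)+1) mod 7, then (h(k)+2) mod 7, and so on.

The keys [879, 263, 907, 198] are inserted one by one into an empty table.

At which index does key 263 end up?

879: h=4 => slot 4
263: h=4, probe 4,5 => slot 5
907: h=4, probe 4,5,6 => slot 6
198: h=2 => slot 2
Table: [∅, ∅, 198, ∅, 879, 263, 907]

5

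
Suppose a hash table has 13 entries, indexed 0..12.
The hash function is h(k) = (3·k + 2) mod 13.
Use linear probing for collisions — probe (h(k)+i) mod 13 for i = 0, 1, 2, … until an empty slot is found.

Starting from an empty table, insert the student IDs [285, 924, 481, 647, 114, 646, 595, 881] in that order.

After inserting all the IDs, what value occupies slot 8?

285: h=12 → slot 12
924: h=5 → slot 5
481: h=2 → slot 2
647: h=6 → slot 6
114: h=6, probe 6,7 → slot 7
646: h=3 → slot 3
595: h=6, probe 6,7,8 → slot 8
881: h=6, probe 6,7,8,9 → slot 9
Table: [-, -, 481, 646, -, 924, 647, 114, 595, 881, -, -, 285]

595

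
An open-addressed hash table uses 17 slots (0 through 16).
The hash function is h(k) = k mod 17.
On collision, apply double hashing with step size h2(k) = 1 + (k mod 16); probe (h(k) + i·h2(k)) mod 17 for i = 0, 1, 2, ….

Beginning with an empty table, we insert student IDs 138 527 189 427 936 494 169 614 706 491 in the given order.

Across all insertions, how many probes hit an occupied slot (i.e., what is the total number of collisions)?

138: h=2 → slot 2
527: h=0 → slot 0
189: h=2, h2=14, probe 2,16 → slot 16
427: h=2, h2=12, probe 2,14 → slot 14
936: h=1 → slot 1
494: h=1, h2=15, probe 1,16,14,12 → slot 12
169: h=16, h2=10, probe 16,9 → slot 9
614: h=2, h2=7, probe 2,9,16,6 → slot 6
706: h=9, h2=3, probe 9,12,15 → slot 15
491: h=15, h2=12, probe 15,10 → slot 10
Table: [527, 936, 138, ., ., ., 614, ., ., 169, 491, ., 494, ., 427, 706, 189]

12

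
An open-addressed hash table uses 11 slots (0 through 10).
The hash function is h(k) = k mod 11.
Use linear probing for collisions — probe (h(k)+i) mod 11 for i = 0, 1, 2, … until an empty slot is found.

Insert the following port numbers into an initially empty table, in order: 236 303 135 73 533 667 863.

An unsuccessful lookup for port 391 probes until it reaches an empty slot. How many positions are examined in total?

6

236: h=5 => slot 5
303: h=6 => slot 6
135: h=3 => slot 3
73: h=7 => slot 7
533: h=5, probe 5,6,7,8 => slot 8
667: h=7, probe 7,8,9 => slot 9
863: h=5, probe 5,6,7,8,9,10 => slot 10
Table: [—, —, —, 135, —, 236, 303, 73, 533, 667, 863]
Lookup 391: h=6, probe 6,7,8,9,10,0 → slot 0 empty, not found.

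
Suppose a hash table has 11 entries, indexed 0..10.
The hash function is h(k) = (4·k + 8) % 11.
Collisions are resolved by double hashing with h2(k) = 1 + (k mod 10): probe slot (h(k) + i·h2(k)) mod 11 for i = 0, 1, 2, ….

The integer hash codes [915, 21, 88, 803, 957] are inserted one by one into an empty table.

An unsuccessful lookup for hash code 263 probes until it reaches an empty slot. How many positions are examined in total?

5

915: h=5 => slot 5
21: h=4 => slot 4
88: h=8 => slot 8
803: h=8, h2=4, probe 8,1 => slot 1
957: h=8, h2=8, probe 8,5,2 => slot 2
Table: [-, 803, 957, -, 21, 915, -, -, 88, -, -]
Lookup 263: h=4, h2=4, probe 4,8,1,5,9 → slot 9 empty, not found.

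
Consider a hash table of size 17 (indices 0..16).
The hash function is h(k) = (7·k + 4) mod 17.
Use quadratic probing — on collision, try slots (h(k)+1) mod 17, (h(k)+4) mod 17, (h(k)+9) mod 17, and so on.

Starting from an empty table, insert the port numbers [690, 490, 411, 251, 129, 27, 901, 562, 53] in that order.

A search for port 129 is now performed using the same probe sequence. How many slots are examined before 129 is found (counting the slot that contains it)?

2

Insert 690: h=6, slot 6 empty → index 6.
Insert 490: h=0, slot 0 empty → index 0.
Insert 411: h=8, slot 8 empty → index 8.
Insert 251: h=10, slot 10 empty → index 10.
Insert 129: h=6, slot 6 occupied → index 7.
Insert 27: h=6, slots 6,7,10 occupied → index 15.
Insert 901: h=4, slot 4 empty → index 4.
Insert 562: h=11, slot 11 empty → index 11.
Insert 53: h=1, slot 1 empty → index 1.
Table: [490, 53, _, _, 901, _, 690, 129, 411, _, 251, 562, _, _, _, 27, _]
Lookup 129: h=6, probe 6,7 → found at 7.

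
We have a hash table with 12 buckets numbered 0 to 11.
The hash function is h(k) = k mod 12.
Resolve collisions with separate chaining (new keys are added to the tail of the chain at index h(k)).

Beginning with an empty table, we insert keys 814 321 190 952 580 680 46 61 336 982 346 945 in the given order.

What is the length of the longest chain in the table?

5

Insert 814: h=10, bucket 10 empty → new chain.
Insert 321: h=9, bucket 9 empty → new chain.
Insert 190: h=10, bucket 10 nonempty → append to chain.
Insert 952: h=4, bucket 4 empty → new chain.
Insert 580: h=4, bucket 4 nonempty → append to chain.
Insert 680: h=8, bucket 8 empty → new chain.
Insert 46: h=10, bucket 10 nonempty → append to chain.
Insert 61: h=1, bucket 1 empty → new chain.
Insert 336: h=0, bucket 0 empty → new chain.
Insert 982: h=10, bucket 10 nonempty → append to chain.
Insert 346: h=10, bucket 10 nonempty → append to chain.
Insert 945: h=9, bucket 9 nonempty → append to chain.
Final buckets:
0: 336
1: 61
2: _
3: _
4: 952 -> 580
5: _
6: _
7: _
8: 680
9: 321 -> 945
10: 814 -> 190 -> 46 -> 982 -> 346
11: _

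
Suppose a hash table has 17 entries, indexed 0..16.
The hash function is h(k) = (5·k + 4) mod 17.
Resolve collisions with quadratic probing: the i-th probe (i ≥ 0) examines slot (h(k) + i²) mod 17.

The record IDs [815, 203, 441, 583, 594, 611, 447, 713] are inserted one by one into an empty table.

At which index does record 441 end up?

815: h=16 → slot 16
203: h=16, probe 16,0 → slot 0
441: h=16, probe 16,0,3 → slot 3
583: h=12 → slot 12
594: h=16, probe 16,0,3,8 → slot 8
611: h=16, probe 16,0,3,8,15 → slot 15
447: h=12, probe 12,13 → slot 13
713: h=16, probe 16,0,3,8,15,7 → slot 7
Table: [203, —, —, 441, —, —, —, 713, 594, —, —, —, 583, 447, —, 611, 815]

3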